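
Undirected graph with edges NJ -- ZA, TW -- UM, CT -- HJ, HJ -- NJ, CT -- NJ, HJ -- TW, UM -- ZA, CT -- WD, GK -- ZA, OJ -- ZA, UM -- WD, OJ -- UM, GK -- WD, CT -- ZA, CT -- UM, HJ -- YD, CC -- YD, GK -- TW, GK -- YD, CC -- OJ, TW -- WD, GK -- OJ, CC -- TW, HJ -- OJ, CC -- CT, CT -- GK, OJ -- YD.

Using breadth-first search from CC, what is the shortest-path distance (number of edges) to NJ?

Level 0: CC
Level 1: CT, OJ, TW, YD
Level 2: GK, HJ, NJ, UM, WD, ZA
NJ first appears at level 2.

2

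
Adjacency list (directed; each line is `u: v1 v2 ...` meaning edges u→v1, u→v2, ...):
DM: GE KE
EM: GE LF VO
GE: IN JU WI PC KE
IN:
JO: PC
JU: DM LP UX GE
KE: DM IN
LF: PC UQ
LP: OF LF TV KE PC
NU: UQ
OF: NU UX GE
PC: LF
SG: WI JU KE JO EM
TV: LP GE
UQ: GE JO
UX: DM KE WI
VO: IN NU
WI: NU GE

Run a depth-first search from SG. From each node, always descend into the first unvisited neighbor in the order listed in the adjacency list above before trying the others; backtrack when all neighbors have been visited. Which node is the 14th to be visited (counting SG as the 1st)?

Visit SG
SG → WI
WI → NU
NU → UQ
UQ → GE
GE → IN
GE → JU
JU → DM
DM → KE
JU → LP
LP → OF
OF → UX
LP → LF
LF → PC
LP → TV
UQ → JO
SG → EM
EM → VO

Visit order: SG, WI, NU, UQ, GE, IN, JU, DM, KE, LP, OF, UX, LF, PC, TV, JO, EM, VO

PC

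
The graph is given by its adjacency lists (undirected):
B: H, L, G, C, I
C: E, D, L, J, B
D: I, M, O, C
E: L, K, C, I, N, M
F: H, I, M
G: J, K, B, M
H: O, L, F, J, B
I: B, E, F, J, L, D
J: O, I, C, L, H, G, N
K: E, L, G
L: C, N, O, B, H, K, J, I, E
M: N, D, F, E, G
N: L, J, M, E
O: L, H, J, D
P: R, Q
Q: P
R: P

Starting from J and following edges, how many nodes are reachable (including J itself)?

BFS from J visits: J, O, I, C, L, H, G, N, D, B, E, F, K, M
Reachable nodes: 14 of 17 total.

14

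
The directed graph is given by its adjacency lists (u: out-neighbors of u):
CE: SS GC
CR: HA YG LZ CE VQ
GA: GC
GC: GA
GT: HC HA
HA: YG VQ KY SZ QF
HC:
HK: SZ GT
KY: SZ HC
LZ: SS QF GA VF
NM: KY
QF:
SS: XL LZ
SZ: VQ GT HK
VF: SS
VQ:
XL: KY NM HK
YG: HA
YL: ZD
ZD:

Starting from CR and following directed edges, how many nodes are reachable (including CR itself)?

BFS from CR visits: CR, CE, HA, LZ, VQ, YG, GC, SS, KY, QF, SZ, GA, VF, XL, HC, GT, HK, NM
Reachable nodes: 18 of 20 total.

18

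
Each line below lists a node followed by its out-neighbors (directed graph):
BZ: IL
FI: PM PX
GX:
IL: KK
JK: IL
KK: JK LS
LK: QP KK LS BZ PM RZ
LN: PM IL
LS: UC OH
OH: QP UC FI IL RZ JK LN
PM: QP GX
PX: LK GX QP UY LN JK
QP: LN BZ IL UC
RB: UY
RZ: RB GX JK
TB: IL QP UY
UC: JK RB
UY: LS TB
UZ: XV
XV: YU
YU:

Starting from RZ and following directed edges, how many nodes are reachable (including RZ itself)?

18

BFS from RZ visits: RZ, RB, GX, JK, UY, IL, LS, TB, KK, UC, OH, QP, FI, LN, BZ, PM, PX, LK
Reachable nodes: 18 of 21 total.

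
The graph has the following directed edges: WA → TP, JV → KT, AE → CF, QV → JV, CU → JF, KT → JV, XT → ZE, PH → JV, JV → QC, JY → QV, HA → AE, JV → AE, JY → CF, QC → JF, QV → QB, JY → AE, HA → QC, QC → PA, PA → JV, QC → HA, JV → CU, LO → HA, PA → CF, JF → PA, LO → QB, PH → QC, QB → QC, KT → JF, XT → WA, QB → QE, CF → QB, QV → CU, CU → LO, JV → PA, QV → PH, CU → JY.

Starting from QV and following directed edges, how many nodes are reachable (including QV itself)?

15

BFS from QV visits: QV, CU, JV, PH, QB, JF, JY, LO, AE, KT, PA, QC, QE, CF, HA
Reachable nodes: 15 of 19 total.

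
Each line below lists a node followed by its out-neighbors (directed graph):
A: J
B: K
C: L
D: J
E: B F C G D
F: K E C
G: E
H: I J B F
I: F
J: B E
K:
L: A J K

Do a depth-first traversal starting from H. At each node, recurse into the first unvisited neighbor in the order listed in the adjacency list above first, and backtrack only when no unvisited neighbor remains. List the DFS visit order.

H I F K E B C L A J G D

Visit H
H → I
I → F
F → K
F → E
E → B
E → C
C → L
L → A
A → J
E → G
E → D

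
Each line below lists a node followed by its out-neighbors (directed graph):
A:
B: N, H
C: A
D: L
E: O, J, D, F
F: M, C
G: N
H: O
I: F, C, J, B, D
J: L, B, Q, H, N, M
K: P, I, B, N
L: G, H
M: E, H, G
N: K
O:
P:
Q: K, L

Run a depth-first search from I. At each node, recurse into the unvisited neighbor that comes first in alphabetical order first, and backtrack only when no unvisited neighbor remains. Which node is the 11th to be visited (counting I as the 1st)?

L

Visit I
I → B
B → H
H → O
B → N
N → K
K → P
I → C
C → A
I → D
D → L
L → G
I → F
F → M
M → E
E → J
J → Q

Visit order: I, B, H, O, N, K, P, C, A, D, L, G, F, M, E, J, Q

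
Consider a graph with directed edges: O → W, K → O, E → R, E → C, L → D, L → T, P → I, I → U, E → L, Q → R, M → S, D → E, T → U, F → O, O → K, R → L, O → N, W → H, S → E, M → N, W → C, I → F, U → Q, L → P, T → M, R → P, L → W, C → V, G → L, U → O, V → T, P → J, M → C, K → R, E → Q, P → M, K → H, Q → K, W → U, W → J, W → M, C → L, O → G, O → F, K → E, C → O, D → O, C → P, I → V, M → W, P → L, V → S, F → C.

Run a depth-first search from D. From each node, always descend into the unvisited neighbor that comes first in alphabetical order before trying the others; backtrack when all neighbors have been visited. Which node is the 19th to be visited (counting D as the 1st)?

Visit D
D → E
E → C
C → L
L → P
P → I
I → F
F → O
O → G
O → K
K → H
K → R
O → N
O → W
W → J
W → M
M → S
W → U
U → Q
I → V
V → T

Visit order: D, E, C, L, P, I, F, O, G, K, H, R, N, W, J, M, S, U, Q, V, T

Q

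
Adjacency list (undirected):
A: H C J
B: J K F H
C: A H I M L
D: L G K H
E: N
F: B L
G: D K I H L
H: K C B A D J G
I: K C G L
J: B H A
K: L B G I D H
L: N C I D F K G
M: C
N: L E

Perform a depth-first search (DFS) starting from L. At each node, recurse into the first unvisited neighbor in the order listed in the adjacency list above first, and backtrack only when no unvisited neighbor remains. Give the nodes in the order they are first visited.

L → N → E → C → A → H → K → B → J → F → G → D → I → M

Visit L
L → N
N → E
L → C
C → A
A → H
H → K
K → B
B → J
B → F
K → G
G → D
G → I
C → M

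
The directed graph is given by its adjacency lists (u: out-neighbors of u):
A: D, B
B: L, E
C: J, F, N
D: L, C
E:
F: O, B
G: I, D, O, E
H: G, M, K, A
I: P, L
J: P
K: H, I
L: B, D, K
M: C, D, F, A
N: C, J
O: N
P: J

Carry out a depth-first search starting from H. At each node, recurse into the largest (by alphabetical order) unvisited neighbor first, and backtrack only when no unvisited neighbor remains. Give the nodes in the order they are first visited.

H, M, F, O, N, J, P, C, B, L, K, I, D, E, A, G

Visit H
H → M
M → F
F → O
O → N
N → J
J → P
N → C
F → B
B → L
L → K
K → I
L → D
B → E
M → A
H → G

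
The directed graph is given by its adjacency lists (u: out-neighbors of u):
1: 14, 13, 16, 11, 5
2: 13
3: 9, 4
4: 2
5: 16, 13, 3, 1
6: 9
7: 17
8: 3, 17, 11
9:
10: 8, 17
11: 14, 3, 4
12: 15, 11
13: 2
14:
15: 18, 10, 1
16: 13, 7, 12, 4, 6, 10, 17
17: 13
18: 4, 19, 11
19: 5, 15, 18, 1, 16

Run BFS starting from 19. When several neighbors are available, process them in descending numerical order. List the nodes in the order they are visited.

19 18 16 15 5 1 11 4 17 13 12 10 7 6 3 14 2 8 9

Visit 19; enqueue 18, 16, 15, 5, 1 → queue [18, 16, 15, 5, 1]
Visit 18; enqueue 11, 4 → queue [16, 15, 5, 1, 11, 4]
Visit 16; enqueue 17, 13, 12, 10, 7, 6 → queue [15, 5, 1, 11, 4, 17, 13, 12, 10, 7, 6]
Visit 15 → queue [5, 1, 11, 4, 17, 13, 12, 10, 7, 6]
Visit 5; enqueue 3 → queue [1, 11, 4, 17, 13, 12, 10, 7, 6, 3]
Visit 1; enqueue 14 → queue [11, 4, 17, 13, 12, 10, 7, 6, 3, 14]
Visit 11 → queue [4, 17, 13, 12, 10, 7, 6, 3, 14]
Visit 4; enqueue 2 → queue [17, 13, 12, 10, 7, 6, 3, 14, 2]
Visit 17 → queue [13, 12, 10, 7, 6, 3, 14, 2]
Visit 13 → queue [12, 10, 7, 6, 3, 14, 2]
Visit 12 → queue [10, 7, 6, 3, 14, 2]
Visit 10; enqueue 8 → queue [7, 6, 3, 14, 2, 8]
Visit 7 → queue [6, 3, 14, 2, 8]
Visit 6; enqueue 9 → queue [3, 14, 2, 8, 9]
Visit 3 → queue [14, 2, 8, 9]
Visit 14 → queue [2, 8, 9]
Visit 2 → queue [8, 9]
Visit 8 → queue [9]
Visit 9 → queue []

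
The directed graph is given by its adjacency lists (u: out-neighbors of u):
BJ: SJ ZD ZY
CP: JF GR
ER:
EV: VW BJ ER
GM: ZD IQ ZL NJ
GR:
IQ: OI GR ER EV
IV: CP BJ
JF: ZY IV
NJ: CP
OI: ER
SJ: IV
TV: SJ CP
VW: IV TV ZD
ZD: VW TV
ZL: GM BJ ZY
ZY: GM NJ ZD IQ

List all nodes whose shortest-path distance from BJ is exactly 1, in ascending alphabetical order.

SJ, ZD, ZY

Level 0: BJ
Level 1: SJ, ZD, ZY
Level 2: GM, IQ, IV, NJ, TV, VW
Level 3: CP, ER, EV, GR, OI, ZL
Level 4: JF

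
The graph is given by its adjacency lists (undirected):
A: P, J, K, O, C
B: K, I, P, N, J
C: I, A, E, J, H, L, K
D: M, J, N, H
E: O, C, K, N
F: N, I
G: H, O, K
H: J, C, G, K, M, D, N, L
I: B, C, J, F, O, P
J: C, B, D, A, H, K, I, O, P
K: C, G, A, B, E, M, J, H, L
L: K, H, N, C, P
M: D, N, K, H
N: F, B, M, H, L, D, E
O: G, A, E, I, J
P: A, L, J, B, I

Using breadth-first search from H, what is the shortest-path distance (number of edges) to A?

2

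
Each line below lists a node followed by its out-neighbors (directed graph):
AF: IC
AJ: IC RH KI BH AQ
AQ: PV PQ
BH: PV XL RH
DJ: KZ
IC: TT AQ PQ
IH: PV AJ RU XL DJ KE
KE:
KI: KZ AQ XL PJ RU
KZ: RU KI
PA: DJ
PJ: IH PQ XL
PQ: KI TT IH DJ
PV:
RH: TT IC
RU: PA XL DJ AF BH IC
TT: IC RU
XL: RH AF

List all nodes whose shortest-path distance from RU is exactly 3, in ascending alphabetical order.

Level 0: RU
Level 1: AF, BH, DJ, IC, PA, XL
Level 2: AQ, KZ, PQ, PV, RH, TT
Level 3: IH, KI
Level 4: AJ, KE, PJ

IH, KI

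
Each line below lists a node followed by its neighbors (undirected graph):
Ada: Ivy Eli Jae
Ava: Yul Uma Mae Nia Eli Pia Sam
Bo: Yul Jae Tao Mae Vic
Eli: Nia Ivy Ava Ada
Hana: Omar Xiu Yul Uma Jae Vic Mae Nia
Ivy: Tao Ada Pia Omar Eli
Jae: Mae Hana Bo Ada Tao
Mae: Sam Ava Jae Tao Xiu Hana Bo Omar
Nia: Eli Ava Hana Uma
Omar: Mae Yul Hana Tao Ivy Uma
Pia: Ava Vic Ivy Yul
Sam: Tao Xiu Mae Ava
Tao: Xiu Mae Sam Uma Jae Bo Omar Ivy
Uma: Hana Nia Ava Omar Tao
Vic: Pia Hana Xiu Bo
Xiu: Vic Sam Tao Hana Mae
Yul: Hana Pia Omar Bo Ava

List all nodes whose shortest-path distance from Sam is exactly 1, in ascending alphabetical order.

Ava, Mae, Tao, Xiu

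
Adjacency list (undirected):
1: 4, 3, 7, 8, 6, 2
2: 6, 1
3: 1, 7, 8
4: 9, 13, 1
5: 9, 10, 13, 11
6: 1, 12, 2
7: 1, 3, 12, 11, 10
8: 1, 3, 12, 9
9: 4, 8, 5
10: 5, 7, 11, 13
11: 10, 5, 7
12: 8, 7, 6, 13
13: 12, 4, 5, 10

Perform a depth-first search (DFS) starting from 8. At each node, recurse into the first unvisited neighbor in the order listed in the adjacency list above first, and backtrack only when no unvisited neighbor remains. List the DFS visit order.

Visit 8
8 → 1
1 → 4
4 → 9
9 → 5
5 → 10
10 → 7
7 → 3
7 → 12
12 → 6
6 → 2
12 → 13
7 → 11

8, 1, 4, 9, 5, 10, 7, 3, 12, 6, 2, 13, 11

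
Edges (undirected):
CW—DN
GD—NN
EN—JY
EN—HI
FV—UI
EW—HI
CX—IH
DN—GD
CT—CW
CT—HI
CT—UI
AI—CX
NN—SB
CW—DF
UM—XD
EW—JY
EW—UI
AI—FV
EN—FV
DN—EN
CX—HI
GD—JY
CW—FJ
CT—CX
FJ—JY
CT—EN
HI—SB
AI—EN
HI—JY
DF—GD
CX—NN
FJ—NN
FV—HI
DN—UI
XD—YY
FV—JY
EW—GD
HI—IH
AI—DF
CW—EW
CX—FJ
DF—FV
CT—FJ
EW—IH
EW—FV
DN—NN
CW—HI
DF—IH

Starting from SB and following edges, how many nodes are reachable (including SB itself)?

BFS from SB visits: SB, HI, NN, CT, CW, CX, EN, EW, FV, IH, JY, DN, FJ, GD, UI, DF, AI
Reachable nodes: 17 of 20 total.

17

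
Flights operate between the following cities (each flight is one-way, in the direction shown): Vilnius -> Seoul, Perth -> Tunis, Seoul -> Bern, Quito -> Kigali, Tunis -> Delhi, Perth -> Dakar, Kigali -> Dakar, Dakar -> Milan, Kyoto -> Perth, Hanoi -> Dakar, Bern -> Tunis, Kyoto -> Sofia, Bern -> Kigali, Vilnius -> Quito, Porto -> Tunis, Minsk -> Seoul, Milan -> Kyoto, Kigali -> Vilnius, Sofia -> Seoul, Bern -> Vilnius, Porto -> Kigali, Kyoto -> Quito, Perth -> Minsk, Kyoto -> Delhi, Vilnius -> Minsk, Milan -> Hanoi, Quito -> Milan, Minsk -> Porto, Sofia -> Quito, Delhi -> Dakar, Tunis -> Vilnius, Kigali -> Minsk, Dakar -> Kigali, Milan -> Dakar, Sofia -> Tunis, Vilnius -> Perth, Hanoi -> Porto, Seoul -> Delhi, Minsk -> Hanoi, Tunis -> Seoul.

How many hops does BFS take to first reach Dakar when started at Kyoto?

Level 0: Kyoto
Level 1: Delhi, Perth, Quito, Sofia
Level 2: Dakar, Kigali, Milan, Minsk, Seoul, Tunis
Level 3: Bern, Hanoi, Porto, Vilnius
Dakar first appears at level 2.

2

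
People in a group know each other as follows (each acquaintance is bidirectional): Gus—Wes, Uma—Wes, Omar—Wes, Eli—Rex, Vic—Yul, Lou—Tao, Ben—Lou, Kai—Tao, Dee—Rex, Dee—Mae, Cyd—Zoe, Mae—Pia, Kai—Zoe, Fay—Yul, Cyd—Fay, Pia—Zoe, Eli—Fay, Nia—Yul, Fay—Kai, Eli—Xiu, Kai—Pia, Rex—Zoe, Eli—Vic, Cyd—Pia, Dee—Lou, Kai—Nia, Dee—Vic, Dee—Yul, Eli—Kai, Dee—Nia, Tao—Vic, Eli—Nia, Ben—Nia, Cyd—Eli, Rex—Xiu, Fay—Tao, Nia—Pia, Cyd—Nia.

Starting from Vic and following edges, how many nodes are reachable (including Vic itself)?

BFS from Vic visits: Vic, Dee, Eli, Tao, Yul, Lou, Mae, Nia, Rex, Cyd, Fay, Kai, Xiu, Ben, Pia, Zoe
Reachable nodes: 16 of 20 total.

16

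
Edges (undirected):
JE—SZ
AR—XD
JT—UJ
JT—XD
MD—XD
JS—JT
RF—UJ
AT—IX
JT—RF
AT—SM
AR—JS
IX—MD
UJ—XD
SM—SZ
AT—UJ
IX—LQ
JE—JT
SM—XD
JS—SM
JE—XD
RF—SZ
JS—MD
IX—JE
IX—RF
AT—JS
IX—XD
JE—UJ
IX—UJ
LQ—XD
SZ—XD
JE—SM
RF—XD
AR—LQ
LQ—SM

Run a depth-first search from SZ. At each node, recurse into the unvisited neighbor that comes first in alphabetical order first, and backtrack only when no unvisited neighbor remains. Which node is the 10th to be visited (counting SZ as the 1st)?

Visit SZ
SZ → JE
JE → IX
IX → AT
AT → JS
JS → AR
AR → LQ
LQ → SM
SM → XD
XD → JT
JT → RF
RF → UJ
XD → MD

Visit order: SZ, JE, IX, AT, JS, AR, LQ, SM, XD, JT, RF, UJ, MD

JT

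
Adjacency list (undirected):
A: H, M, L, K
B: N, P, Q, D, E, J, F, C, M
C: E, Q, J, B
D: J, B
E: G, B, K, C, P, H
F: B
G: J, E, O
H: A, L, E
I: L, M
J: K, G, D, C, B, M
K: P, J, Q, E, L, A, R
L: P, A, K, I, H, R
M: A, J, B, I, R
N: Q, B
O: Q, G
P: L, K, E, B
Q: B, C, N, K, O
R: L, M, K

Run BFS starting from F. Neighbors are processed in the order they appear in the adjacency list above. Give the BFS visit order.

F, B, N, P, Q, D, E, J, C, M, L, K, O, G, H, A, I, R

Visit F; enqueue B → queue [B]
Visit B; enqueue N, P, Q, D, E, J, C, M → queue [N, P, Q, D, E, J, C, M]
Visit N → queue [P, Q, D, E, J, C, M]
Visit P; enqueue L, K → queue [Q, D, E, J, C, M, L, K]
Visit Q; enqueue O → queue [D, E, J, C, M, L, K, O]
Visit D → queue [E, J, C, M, L, K, O]
Visit E; enqueue G, H → queue [J, C, M, L, K, O, G, H]
Visit J → queue [C, M, L, K, O, G, H]
Visit C → queue [M, L, K, O, G, H]
Visit M; enqueue A, I, R → queue [L, K, O, G, H, A, I, R]
Visit L → queue [K, O, G, H, A, I, R]
Visit K → queue [O, G, H, A, I, R]
Visit O → queue [G, H, A, I, R]
Visit G → queue [H, A, I, R]
Visit H → queue [A, I, R]
Visit A → queue [I, R]
Visit I → queue [R]
Visit R → queue []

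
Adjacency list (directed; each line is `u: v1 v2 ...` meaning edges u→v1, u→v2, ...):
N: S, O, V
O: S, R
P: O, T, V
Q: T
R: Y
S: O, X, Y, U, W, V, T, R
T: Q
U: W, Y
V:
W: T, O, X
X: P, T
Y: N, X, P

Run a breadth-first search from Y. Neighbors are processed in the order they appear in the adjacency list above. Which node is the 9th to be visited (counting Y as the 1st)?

U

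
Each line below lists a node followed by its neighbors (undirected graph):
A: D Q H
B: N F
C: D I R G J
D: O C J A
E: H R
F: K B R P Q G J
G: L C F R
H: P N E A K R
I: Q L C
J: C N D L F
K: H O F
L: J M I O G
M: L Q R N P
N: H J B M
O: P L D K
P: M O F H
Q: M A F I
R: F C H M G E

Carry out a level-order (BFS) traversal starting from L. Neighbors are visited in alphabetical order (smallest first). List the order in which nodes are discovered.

L -> G -> I -> J -> M -> O -> C -> F -> R -> Q -> D -> N -> P -> K -> B -> E -> H -> A

Visit L; enqueue G, I, J, M, O → queue [G, I, J, M, O]
Visit G; enqueue C, F, R → queue [I, J, M, O, C, F, R]
Visit I; enqueue Q → queue [J, M, O, C, F, R, Q]
Visit J; enqueue D, N → queue [M, O, C, F, R, Q, D, N]
Visit M; enqueue P → queue [O, C, F, R, Q, D, N, P]
Visit O; enqueue K → queue [C, F, R, Q, D, N, P, K]
Visit C → queue [F, R, Q, D, N, P, K]
Visit F; enqueue B → queue [R, Q, D, N, P, K, B]
Visit R; enqueue E, H → queue [Q, D, N, P, K, B, E, H]
Visit Q; enqueue A → queue [D, N, P, K, B, E, H, A]
Visit D → queue [N, P, K, B, E, H, A]
Visit N → queue [P, K, B, E, H, A]
Visit P → queue [K, B, E, H, A]
Visit K → queue [B, E, H, A]
Visit B → queue [E, H, A]
Visit E → queue [H, A]
Visit H → queue [A]
Visit A → queue []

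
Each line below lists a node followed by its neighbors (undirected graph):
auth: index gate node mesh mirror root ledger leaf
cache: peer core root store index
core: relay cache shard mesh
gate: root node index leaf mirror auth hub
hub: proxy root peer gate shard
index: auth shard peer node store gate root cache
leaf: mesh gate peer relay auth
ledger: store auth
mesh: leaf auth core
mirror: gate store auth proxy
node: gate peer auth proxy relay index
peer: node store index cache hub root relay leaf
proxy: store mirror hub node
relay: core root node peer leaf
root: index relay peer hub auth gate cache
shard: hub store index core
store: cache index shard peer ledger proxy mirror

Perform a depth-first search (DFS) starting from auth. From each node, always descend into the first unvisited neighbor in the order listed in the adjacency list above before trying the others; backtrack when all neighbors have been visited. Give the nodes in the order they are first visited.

auth, index, shard, hub, proxy, store, cache, peer, node, gate, root, relay, core, mesh, leaf, mirror, ledger

Visit auth
auth → index
index → shard
shard → hub
hub → proxy
proxy → store
store → cache
cache → peer
peer → node
node → gate
gate → root
root → relay
relay → core
core → mesh
mesh → leaf
gate → mirror
store → ledger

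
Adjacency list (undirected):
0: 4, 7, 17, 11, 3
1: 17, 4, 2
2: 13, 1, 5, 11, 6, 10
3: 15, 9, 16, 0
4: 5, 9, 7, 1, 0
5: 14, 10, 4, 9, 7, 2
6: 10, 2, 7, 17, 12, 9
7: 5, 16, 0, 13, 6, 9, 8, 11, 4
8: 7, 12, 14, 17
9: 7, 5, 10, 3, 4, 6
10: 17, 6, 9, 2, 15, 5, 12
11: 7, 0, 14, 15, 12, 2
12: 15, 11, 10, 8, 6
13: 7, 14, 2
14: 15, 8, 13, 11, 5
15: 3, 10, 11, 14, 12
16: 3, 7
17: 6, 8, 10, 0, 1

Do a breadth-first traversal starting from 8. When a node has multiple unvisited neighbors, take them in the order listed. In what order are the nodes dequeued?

8 -> 7 -> 12 -> 14 -> 17 -> 5 -> 16 -> 0 -> 13 -> 6 -> 9 -> 11 -> 4 -> 15 -> 10 -> 1 -> 2 -> 3

Visit 8; enqueue 7, 12, 14, 17 → queue [7, 12, 14, 17]
Visit 7; enqueue 5, 16, 0, 13, 6, 9, 11, 4 → queue [12, 14, 17, 5, 16, 0, 13, 6, 9, 11, 4]
Visit 12; enqueue 15, 10 → queue [14, 17, 5, 16, 0, 13, 6, 9, 11, 4, 15, 10]
Visit 14 → queue [17, 5, 16, 0, 13, 6, 9, 11, 4, 15, 10]
Visit 17; enqueue 1 → queue [5, 16, 0, 13, 6, 9, 11, 4, 15, 10, 1]
Visit 5; enqueue 2 → queue [16, 0, 13, 6, 9, 11, 4, 15, 10, 1, 2]
Visit 16; enqueue 3 → queue [0, 13, 6, 9, 11, 4, 15, 10, 1, 2, 3]
Visit 0 → queue [13, 6, 9, 11, 4, 15, 10, 1, 2, 3]
Visit 13 → queue [6, 9, 11, 4, 15, 10, 1, 2, 3]
Visit 6 → queue [9, 11, 4, 15, 10, 1, 2, 3]
Visit 9 → queue [11, 4, 15, 10, 1, 2, 3]
Visit 11 → queue [4, 15, 10, 1, 2, 3]
Visit 4 → queue [15, 10, 1, 2, 3]
Visit 15 → queue [10, 1, 2, 3]
Visit 10 → queue [1, 2, 3]
Visit 1 → queue [2, 3]
Visit 2 → queue [3]
Visit 3 → queue []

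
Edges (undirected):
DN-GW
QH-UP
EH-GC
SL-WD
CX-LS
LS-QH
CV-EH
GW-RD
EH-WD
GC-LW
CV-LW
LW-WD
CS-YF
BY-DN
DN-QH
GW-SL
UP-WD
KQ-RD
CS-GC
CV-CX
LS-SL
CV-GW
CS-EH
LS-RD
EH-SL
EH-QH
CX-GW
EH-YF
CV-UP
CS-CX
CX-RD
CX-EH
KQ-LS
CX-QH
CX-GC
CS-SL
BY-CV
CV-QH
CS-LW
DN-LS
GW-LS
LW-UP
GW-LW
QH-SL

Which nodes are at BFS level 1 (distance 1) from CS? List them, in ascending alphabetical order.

CX, EH, GC, LW, SL, YF

Level 0: CS
Level 1: CX, EH, GC, LW, SL, YF
Level 2: CV, GW, LS, QH, RD, UP, WD
Level 3: BY, DN, KQ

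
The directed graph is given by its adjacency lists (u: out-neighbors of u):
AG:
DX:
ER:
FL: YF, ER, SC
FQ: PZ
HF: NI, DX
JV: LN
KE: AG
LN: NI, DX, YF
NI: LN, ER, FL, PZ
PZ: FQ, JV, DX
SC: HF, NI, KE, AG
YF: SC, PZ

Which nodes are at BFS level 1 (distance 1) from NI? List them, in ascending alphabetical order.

ER, FL, LN, PZ

Level 0: NI
Level 1: ER, FL, LN, PZ
Level 2: DX, FQ, JV, SC, YF
Level 3: AG, HF, KE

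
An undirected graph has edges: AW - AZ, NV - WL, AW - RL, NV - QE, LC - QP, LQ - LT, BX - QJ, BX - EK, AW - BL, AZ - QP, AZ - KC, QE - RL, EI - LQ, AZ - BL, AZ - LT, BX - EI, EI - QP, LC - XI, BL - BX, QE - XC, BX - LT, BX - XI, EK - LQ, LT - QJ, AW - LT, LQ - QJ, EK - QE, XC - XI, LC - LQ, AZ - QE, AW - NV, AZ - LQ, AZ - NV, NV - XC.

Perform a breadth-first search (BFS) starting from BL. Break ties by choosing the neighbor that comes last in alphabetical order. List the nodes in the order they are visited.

Visit BL; enqueue BX, AZ, AW → queue [BX, AZ, AW]
Visit BX; enqueue XI, QJ, LT, EK, EI → queue [AZ, AW, XI, QJ, LT, EK, EI]
Visit AZ; enqueue QP, QE, NV, LQ, KC → queue [AW, XI, QJ, LT, EK, EI, QP, QE, NV, LQ, KC]
Visit AW; enqueue RL → queue [XI, QJ, LT, EK, EI, QP, QE, NV, LQ, KC, RL]
Visit XI; enqueue XC, LC → queue [QJ, LT, EK, EI, QP, QE, NV, LQ, KC, RL, XC, LC]
Visit QJ → queue [LT, EK, EI, QP, QE, NV, LQ, KC, RL, XC, LC]
Visit LT → queue [EK, EI, QP, QE, NV, LQ, KC, RL, XC, LC]
Visit EK → queue [EI, QP, QE, NV, LQ, KC, RL, XC, LC]
Visit EI → queue [QP, QE, NV, LQ, KC, RL, XC, LC]
Visit QP → queue [QE, NV, LQ, KC, RL, XC, LC]
Visit QE → queue [NV, LQ, KC, RL, XC, LC]
Visit NV; enqueue WL → queue [LQ, KC, RL, XC, LC, WL]
Visit LQ → queue [KC, RL, XC, LC, WL]
Visit KC → queue [RL, XC, LC, WL]
Visit RL → queue [XC, LC, WL]
Visit XC → queue [LC, WL]
Visit LC → queue [WL]
Visit WL → queue []

BL → BX → AZ → AW → XI → QJ → LT → EK → EI → QP → QE → NV → LQ → KC → RL → XC → LC → WL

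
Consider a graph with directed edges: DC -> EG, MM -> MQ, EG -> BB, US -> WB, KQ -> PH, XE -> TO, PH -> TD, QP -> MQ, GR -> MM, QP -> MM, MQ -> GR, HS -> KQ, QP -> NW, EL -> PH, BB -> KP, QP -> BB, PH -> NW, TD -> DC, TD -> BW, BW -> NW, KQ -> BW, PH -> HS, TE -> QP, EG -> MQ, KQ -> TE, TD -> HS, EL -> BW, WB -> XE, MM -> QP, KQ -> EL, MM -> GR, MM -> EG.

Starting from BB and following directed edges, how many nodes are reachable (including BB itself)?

2

BFS from BB visits: BB, KP
Reachable nodes: 2 of 20 total.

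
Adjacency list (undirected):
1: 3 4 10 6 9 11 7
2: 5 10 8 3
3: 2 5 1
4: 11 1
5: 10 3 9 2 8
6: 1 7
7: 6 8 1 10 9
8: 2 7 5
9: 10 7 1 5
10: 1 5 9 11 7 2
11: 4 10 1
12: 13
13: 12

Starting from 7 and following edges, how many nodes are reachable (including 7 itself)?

BFS from 7 visits: 7, 6, 8, 1, 10, 9, 2, 5, 3, 4, 11
Reachable nodes: 11 of 13 total.

11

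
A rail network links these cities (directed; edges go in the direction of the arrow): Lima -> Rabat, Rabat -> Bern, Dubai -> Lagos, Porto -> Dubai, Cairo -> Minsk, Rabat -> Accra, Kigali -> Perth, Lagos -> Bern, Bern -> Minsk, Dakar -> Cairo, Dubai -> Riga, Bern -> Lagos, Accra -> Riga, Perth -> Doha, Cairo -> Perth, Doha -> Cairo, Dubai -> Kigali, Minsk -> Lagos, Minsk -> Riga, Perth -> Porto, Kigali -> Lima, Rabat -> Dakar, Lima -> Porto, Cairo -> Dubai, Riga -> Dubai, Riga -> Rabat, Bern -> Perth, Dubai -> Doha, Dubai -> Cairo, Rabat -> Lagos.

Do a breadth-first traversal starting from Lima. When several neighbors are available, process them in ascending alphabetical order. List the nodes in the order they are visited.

Lima → Porto → Rabat → Dubai → Accra → Bern → Dakar → Lagos → Cairo → Doha → Kigali → Riga → Minsk → Perth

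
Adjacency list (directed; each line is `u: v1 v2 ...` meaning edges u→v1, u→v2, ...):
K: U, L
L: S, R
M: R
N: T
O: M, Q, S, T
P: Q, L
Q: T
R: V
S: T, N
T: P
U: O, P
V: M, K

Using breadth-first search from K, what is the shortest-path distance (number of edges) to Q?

3

Level 0: K
Level 1: L, U
Level 2: O, P, R, S
Level 3: M, N, Q, T, V
Q first appears at level 3.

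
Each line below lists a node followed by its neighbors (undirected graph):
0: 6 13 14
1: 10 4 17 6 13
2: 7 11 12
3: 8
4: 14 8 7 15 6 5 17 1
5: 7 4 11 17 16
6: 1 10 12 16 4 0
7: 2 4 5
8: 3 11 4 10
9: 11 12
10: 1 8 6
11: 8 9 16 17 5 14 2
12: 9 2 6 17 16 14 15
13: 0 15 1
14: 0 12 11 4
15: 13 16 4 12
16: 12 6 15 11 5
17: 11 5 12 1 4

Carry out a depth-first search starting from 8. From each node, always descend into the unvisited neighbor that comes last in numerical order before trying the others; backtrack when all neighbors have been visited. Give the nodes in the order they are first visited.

8, 11, 17, 12, 16, 15, 13, 1, 10, 6, 4, 14, 0, 7, 5, 2, 9, 3

Visit 8
8 → 11
11 → 17
17 → 12
12 → 16
16 → 15
15 → 13
13 → 1
1 → 10
10 → 6
6 → 4
4 → 14
14 → 0
4 → 7
7 → 5
7 → 2
12 → 9
8 → 3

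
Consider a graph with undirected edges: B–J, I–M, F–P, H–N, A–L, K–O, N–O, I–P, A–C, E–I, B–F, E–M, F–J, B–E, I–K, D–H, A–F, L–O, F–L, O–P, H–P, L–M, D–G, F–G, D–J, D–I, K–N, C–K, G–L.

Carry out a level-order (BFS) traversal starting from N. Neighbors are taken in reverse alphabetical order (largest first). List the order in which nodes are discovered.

Visit N; enqueue O, K, H → queue [O, K, H]
Visit O; enqueue P, L → queue [K, H, P, L]
Visit K; enqueue I, C → queue [H, P, L, I, C]
Visit H; enqueue D → queue [P, L, I, C, D]
Visit P; enqueue F → queue [L, I, C, D, F]
Visit L; enqueue M, G, A → queue [I, C, D, F, M, G, A]
Visit I; enqueue E → queue [C, D, F, M, G, A, E]
Visit C → queue [D, F, M, G, A, E]
Visit D; enqueue J → queue [F, M, G, A, E, J]
Visit F; enqueue B → queue [M, G, A, E, J, B]
Visit M → queue [G, A, E, J, B]
Visit G → queue [A, E, J, B]
Visit A → queue [E, J, B]
Visit E → queue [J, B]
Visit J → queue [B]
Visit B → queue []

N, O, K, H, P, L, I, C, D, F, M, G, A, E, J, B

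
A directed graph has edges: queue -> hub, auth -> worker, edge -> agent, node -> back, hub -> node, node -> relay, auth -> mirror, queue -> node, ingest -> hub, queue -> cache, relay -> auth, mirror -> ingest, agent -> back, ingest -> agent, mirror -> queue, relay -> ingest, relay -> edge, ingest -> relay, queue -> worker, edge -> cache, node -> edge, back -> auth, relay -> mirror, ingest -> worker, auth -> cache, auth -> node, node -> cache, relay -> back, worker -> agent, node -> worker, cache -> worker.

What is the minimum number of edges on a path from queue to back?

2

Level 0: queue
Level 1: cache, hub, node, worker
Level 2: agent, back, edge, relay
Level 3: auth, ingest, mirror
back first appears at level 2.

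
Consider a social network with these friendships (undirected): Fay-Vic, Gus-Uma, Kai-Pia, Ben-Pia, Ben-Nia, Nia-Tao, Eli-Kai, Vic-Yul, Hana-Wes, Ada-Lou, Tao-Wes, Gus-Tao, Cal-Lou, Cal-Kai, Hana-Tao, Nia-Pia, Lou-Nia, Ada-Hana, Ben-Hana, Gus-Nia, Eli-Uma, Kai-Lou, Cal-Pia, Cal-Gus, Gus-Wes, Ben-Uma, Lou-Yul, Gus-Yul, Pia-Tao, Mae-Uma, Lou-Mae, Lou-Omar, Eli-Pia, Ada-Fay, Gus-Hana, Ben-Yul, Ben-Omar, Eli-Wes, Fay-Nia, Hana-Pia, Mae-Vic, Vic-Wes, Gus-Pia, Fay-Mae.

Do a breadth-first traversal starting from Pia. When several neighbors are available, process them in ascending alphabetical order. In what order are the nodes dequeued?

Pia -> Ben -> Cal -> Eli -> Gus -> Hana -> Kai -> Nia -> Tao -> Omar -> Uma -> Yul -> Lou -> Wes -> Ada -> Fay -> Mae -> Vic

Visit Pia; enqueue Ben, Cal, Eli, Gus, Hana, Kai, Nia, Tao → queue [Ben, Cal, Eli, Gus, Hana, Kai, Nia, Tao]
Visit Ben; enqueue Omar, Uma, Yul → queue [Cal, Eli, Gus, Hana, Kai, Nia, Tao, Omar, Uma, Yul]
Visit Cal; enqueue Lou → queue [Eli, Gus, Hana, Kai, Nia, Tao, Omar, Uma, Yul, Lou]
Visit Eli; enqueue Wes → queue [Gus, Hana, Kai, Nia, Tao, Omar, Uma, Yul, Lou, Wes]
Visit Gus → queue [Hana, Kai, Nia, Tao, Omar, Uma, Yul, Lou, Wes]
Visit Hana; enqueue Ada → queue [Kai, Nia, Tao, Omar, Uma, Yul, Lou, Wes, Ada]
Visit Kai → queue [Nia, Tao, Omar, Uma, Yul, Lou, Wes, Ada]
Visit Nia; enqueue Fay → queue [Tao, Omar, Uma, Yul, Lou, Wes, Ada, Fay]
Visit Tao → queue [Omar, Uma, Yul, Lou, Wes, Ada, Fay]
Visit Omar → queue [Uma, Yul, Lou, Wes, Ada, Fay]
Visit Uma; enqueue Mae → queue [Yul, Lou, Wes, Ada, Fay, Mae]
Visit Yul; enqueue Vic → queue [Lou, Wes, Ada, Fay, Mae, Vic]
Visit Lou → queue [Wes, Ada, Fay, Mae, Vic]
Visit Wes → queue [Ada, Fay, Mae, Vic]
Visit Ada → queue [Fay, Mae, Vic]
Visit Fay → queue [Mae, Vic]
Visit Mae → queue [Vic]
Visit Vic → queue []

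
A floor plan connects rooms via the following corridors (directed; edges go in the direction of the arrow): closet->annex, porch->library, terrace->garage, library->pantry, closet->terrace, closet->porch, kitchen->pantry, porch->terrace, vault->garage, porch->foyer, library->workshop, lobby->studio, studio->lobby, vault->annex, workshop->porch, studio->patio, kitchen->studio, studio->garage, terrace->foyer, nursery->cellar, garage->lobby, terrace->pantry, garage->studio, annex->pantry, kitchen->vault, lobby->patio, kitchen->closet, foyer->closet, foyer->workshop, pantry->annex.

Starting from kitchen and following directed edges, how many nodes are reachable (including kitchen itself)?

14

BFS from kitchen visits: kitchen, closet, pantry, studio, vault, annex, porch, terrace, garage, lobby, patio, foyer, library, workshop
Reachable nodes: 14 of 16 total.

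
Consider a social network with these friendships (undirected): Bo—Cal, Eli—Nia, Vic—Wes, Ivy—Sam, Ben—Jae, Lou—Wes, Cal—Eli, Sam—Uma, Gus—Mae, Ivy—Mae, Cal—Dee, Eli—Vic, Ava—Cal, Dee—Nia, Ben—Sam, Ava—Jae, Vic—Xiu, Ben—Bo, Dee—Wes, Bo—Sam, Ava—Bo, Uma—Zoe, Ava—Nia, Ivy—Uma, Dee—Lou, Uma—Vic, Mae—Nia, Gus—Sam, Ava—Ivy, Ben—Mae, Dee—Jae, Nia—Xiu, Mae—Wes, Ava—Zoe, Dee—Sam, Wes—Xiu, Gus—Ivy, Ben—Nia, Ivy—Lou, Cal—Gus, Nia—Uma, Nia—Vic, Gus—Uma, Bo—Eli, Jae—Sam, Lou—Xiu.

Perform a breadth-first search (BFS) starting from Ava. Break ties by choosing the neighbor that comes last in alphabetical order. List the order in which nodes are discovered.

Ava → Zoe → Nia → Jae → Ivy → Cal → Bo → Uma → Xiu → Vic → Mae → Eli → Dee → Ben → Sam → Lou → Gus → Wes

Visit Ava; enqueue Zoe, Nia, Jae, Ivy, Cal, Bo → queue [Zoe, Nia, Jae, Ivy, Cal, Bo]
Visit Zoe; enqueue Uma → queue [Nia, Jae, Ivy, Cal, Bo, Uma]
Visit Nia; enqueue Xiu, Vic, Mae, Eli, Dee, Ben → queue [Jae, Ivy, Cal, Bo, Uma, Xiu, Vic, Mae, Eli, Dee, Ben]
Visit Jae; enqueue Sam → queue [Ivy, Cal, Bo, Uma, Xiu, Vic, Mae, Eli, Dee, Ben, Sam]
Visit Ivy; enqueue Lou, Gus → queue [Cal, Bo, Uma, Xiu, Vic, Mae, Eli, Dee, Ben, Sam, Lou, Gus]
Visit Cal → queue [Bo, Uma, Xiu, Vic, Mae, Eli, Dee, Ben, Sam, Lou, Gus]
Visit Bo → queue [Uma, Xiu, Vic, Mae, Eli, Dee, Ben, Sam, Lou, Gus]
Visit Uma → queue [Xiu, Vic, Mae, Eli, Dee, Ben, Sam, Lou, Gus]
Visit Xiu; enqueue Wes → queue [Vic, Mae, Eli, Dee, Ben, Sam, Lou, Gus, Wes]
Visit Vic → queue [Mae, Eli, Dee, Ben, Sam, Lou, Gus, Wes]
Visit Mae → queue [Eli, Dee, Ben, Sam, Lou, Gus, Wes]
Visit Eli → queue [Dee, Ben, Sam, Lou, Gus, Wes]
Visit Dee → queue [Ben, Sam, Lou, Gus, Wes]
Visit Ben → queue [Sam, Lou, Gus, Wes]
Visit Sam → queue [Lou, Gus, Wes]
Visit Lou → queue [Gus, Wes]
Visit Gus → queue [Wes]
Visit Wes → queue []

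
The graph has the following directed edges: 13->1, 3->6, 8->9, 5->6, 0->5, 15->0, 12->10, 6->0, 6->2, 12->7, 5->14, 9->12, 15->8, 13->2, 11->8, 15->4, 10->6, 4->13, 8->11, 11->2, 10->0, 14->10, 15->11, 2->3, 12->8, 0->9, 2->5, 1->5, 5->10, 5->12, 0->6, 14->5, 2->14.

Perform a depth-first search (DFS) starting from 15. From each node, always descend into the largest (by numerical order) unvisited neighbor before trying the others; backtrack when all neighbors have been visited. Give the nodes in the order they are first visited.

Visit 15
15 → 11
11 → 8
8 → 9
9 → 12
12 → 10
10 → 6
6 → 2
2 → 14
14 → 5
2 → 3
6 → 0
12 → 7
15 → 4
4 → 13
13 → 1

15, 11, 8, 9, 12, 10, 6, 2, 14, 5, 3, 0, 7, 4, 13, 1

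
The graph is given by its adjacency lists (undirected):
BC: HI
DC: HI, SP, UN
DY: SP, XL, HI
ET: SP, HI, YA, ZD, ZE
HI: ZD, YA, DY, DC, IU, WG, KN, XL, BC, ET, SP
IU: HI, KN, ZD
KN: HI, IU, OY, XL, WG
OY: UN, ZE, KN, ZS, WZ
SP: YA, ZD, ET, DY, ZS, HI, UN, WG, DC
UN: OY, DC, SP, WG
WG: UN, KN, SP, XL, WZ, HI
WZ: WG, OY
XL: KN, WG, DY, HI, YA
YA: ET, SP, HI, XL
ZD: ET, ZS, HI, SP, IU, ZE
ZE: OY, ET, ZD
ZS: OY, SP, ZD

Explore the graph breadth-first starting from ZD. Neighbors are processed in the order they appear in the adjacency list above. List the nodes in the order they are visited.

ZD -> ET -> ZS -> HI -> SP -> IU -> ZE -> YA -> OY -> DY -> DC -> WG -> KN -> XL -> BC -> UN -> WZ

Visit ZD; enqueue ET, ZS, HI, SP, IU, ZE → queue [ET, ZS, HI, SP, IU, ZE]
Visit ET; enqueue YA → queue [ZS, HI, SP, IU, ZE, YA]
Visit ZS; enqueue OY → queue [HI, SP, IU, ZE, YA, OY]
Visit HI; enqueue DY, DC, WG, KN, XL, BC → queue [SP, IU, ZE, YA, OY, DY, DC, WG, KN, XL, BC]
Visit SP; enqueue UN → queue [IU, ZE, YA, OY, DY, DC, WG, KN, XL, BC, UN]
Visit IU → queue [ZE, YA, OY, DY, DC, WG, KN, XL, BC, UN]
Visit ZE → queue [YA, OY, DY, DC, WG, KN, XL, BC, UN]
Visit YA → queue [OY, DY, DC, WG, KN, XL, BC, UN]
Visit OY; enqueue WZ → queue [DY, DC, WG, KN, XL, BC, UN, WZ]
Visit DY → queue [DC, WG, KN, XL, BC, UN, WZ]
Visit DC → queue [WG, KN, XL, BC, UN, WZ]
Visit WG → queue [KN, XL, BC, UN, WZ]
Visit KN → queue [XL, BC, UN, WZ]
Visit XL → queue [BC, UN, WZ]
Visit BC → queue [UN, WZ]
Visit UN → queue [WZ]
Visit WZ → queue []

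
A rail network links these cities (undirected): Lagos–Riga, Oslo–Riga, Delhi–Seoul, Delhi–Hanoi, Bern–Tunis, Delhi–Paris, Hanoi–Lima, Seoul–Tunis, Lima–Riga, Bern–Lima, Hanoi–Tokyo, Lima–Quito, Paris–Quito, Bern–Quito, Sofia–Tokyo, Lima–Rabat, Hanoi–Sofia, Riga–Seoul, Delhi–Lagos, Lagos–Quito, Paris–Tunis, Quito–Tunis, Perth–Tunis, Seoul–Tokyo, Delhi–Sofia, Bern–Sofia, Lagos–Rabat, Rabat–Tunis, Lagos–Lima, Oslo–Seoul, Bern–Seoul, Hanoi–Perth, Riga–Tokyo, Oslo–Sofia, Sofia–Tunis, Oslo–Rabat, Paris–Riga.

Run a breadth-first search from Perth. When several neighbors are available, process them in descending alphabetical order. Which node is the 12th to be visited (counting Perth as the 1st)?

Delhi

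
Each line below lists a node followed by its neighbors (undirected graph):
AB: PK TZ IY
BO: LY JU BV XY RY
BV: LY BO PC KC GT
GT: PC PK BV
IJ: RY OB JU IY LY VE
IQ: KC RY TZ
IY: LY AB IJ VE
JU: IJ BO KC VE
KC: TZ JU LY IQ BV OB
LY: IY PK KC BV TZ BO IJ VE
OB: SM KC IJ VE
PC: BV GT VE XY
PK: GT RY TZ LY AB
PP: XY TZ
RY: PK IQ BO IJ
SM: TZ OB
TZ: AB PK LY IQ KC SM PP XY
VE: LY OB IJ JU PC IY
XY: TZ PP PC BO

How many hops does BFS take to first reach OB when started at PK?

Level 0: PK
Level 1: AB, GT, LY, RY, TZ
Level 2: BO, BV, IJ, IQ, IY, KC, PC, PP, SM, VE, XY
Level 3: JU, OB
OB first appears at level 3.

3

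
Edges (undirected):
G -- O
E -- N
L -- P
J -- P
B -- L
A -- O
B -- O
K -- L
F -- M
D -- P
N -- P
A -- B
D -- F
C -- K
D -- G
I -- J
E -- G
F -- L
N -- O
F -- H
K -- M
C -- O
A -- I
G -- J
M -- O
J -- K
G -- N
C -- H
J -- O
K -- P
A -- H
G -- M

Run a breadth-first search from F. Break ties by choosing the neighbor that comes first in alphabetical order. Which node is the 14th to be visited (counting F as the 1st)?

Visit F; enqueue D, H, L, M → queue [D, H, L, M]
Visit D; enqueue G, P → queue [H, L, M, G, P]
Visit H; enqueue A, C → queue [L, M, G, P, A, C]
Visit L; enqueue B, K → queue [M, G, P, A, C, B, K]
Visit M; enqueue O → queue [G, P, A, C, B, K, O]
Visit G; enqueue E, J, N → queue [P, A, C, B, K, O, E, J, N]
Visit P → queue [A, C, B, K, O, E, J, N]
Visit A; enqueue I → queue [C, B, K, O, E, J, N, I]
Visit C → queue [B, K, O, E, J, N, I]
Visit B → queue [K, O, E, J, N, I]
Visit K → queue [O, E, J, N, I]
Visit O → queue [E, J, N, I]
Visit E → queue [J, N, I]
Visit J → queue [N, I]
Visit N → queue [I]
Visit I → queue []

Visit order: F, D, H, L, M, G, P, A, C, B, K, O, E, J, N, I

J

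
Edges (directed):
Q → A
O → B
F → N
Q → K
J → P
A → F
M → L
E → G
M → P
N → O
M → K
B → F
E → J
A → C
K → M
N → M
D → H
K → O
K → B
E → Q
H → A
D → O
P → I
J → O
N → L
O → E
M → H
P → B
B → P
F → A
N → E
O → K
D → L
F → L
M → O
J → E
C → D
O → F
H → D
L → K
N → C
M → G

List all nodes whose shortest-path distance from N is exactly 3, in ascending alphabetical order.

A, I

Level 0: N
Level 1: C, E, L, M, O
Level 2: B, D, F, G, H, J, K, P, Q
Level 3: A, I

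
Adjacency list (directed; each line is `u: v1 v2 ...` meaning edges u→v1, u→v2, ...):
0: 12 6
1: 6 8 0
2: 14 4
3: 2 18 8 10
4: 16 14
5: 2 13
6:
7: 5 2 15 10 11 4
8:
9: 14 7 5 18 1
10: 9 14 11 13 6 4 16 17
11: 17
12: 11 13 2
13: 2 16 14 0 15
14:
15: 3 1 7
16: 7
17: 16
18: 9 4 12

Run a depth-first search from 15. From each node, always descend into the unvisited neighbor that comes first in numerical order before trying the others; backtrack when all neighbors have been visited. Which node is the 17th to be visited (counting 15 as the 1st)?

17

Visit 15
15 → 1
1 → 0
0 → 6
0 → 12
12 → 2
2 → 4
4 → 14
4 → 16
16 → 7
7 → 5
5 → 13
7 → 10
10 → 9
9 → 18
10 → 11
11 → 17
1 → 8
15 → 3

Visit order: 15, 1, 0, 6, 12, 2, 4, 14, 16, 7, 5, 13, 10, 9, 18, 11, 17, 8, 3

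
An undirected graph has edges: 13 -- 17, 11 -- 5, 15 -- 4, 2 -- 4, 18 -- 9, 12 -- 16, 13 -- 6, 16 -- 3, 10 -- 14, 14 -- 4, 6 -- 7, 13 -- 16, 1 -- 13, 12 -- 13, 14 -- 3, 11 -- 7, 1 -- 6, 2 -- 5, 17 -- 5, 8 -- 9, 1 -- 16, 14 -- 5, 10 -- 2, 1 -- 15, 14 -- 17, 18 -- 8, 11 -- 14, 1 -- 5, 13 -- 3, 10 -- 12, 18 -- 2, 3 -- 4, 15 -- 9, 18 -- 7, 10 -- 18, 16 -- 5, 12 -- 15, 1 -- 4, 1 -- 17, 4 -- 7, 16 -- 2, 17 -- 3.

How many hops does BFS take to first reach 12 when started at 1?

Level 0: 1
Level 1: 4, 5, 6, 13, 15, 16, 17
Level 2: 2, 3, 7, 9, 11, 12, 14
Level 3: 8, 10, 18
12 first appears at level 2.

2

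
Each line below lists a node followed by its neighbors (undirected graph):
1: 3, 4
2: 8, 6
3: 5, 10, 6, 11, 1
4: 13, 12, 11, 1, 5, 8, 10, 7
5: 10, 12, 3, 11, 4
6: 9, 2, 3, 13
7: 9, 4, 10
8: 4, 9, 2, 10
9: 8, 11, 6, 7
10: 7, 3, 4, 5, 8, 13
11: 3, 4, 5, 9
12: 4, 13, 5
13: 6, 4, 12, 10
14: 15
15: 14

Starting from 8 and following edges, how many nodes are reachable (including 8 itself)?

BFS from 8 visits: 8, 2, 4, 9, 10, 6, 1, 5, 7, 11, 12, 13, 3
Reachable nodes: 13 of 15 total.

13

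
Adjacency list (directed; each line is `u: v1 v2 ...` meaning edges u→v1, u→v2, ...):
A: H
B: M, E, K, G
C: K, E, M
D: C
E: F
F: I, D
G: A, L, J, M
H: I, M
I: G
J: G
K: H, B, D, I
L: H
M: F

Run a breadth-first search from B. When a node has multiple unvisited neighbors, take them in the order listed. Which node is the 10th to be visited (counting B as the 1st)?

A

Visit B; enqueue M, E, K, G → queue [M, E, K, G]
Visit M; enqueue F → queue [E, K, G, F]
Visit E → queue [K, G, F]
Visit K; enqueue H, D, I → queue [G, F, H, D, I]
Visit G; enqueue A, L, J → queue [F, H, D, I, A, L, J]
Visit F → queue [H, D, I, A, L, J]
Visit H → queue [D, I, A, L, J]
Visit D; enqueue C → queue [I, A, L, J, C]
Visit I → queue [A, L, J, C]
Visit A → queue [L, J, C]
Visit L → queue [J, C]
Visit J → queue [C]
Visit C → queue []

Visit order: B, M, E, K, G, F, H, D, I, A, L, J, C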